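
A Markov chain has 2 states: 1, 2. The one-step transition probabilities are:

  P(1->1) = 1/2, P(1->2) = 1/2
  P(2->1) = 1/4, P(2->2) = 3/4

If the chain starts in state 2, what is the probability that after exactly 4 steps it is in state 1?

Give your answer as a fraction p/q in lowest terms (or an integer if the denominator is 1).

Computing P^4 by repeated multiplication:
P^1 =
  1: [1/2, 1/2]
  2: [1/4, 3/4]
P^2 =
  1: [3/8, 5/8]
  2: [5/16, 11/16]
P^3 =
  1: [11/32, 21/32]
  2: [21/64, 43/64]
P^4 =
  1: [43/128, 85/128]
  2: [85/256, 171/256]

(P^4)[2 -> 1] = 85/256

Answer: 85/256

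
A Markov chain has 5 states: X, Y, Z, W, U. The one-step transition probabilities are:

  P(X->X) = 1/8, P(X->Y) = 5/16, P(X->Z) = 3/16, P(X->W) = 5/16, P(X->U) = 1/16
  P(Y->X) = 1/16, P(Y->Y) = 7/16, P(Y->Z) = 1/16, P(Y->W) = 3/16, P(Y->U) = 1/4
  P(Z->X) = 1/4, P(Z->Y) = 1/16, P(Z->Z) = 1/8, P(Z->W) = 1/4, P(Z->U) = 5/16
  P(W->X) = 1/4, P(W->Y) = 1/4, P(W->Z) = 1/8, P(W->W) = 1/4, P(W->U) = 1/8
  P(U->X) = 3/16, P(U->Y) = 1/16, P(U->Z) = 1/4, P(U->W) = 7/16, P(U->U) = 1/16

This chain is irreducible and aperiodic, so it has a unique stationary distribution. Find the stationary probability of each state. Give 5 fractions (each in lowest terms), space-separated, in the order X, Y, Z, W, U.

Answer: 10924/63745 3202/12749 1788/12749 17553/63745 938/5795

Derivation:
The stationary distribution satisfies pi = pi * P, i.e.:
  pi_X = 1/8*pi_X + 1/16*pi_Y + 1/4*pi_Z + 1/4*pi_W + 3/16*pi_U
  pi_Y = 5/16*pi_X + 7/16*pi_Y + 1/16*pi_Z + 1/4*pi_W + 1/16*pi_U
  pi_Z = 3/16*pi_X + 1/16*pi_Y + 1/8*pi_Z + 1/8*pi_W + 1/4*pi_U
  pi_W = 5/16*pi_X + 3/16*pi_Y + 1/4*pi_Z + 1/4*pi_W + 7/16*pi_U
  pi_U = 1/16*pi_X + 1/4*pi_Y + 5/16*pi_Z + 1/8*pi_W + 1/16*pi_U
with normalization: pi_X + pi_Y + pi_Z + pi_W + pi_U = 1.

Using the first 4 balance equations plus normalization, the linear system A*pi = b is:
  [-7/8, 1/16, 1/4, 1/4, 3/16] . pi = 0
  [5/16, -9/16, 1/16, 1/4, 1/16] . pi = 0
  [3/16, 1/16, -7/8, 1/8, 1/4] . pi = 0
  [5/16, 3/16, 1/4, -3/4, 7/16] . pi = 0
  [1, 1, 1, 1, 1] . pi = 1

Solving yields:
  pi_X = 10924/63745
  pi_Y = 3202/12749
  pi_Z = 1788/12749
  pi_W = 17553/63745
  pi_U = 938/5795

Verification (pi * P):
  10924/63745*1/8 + 3202/12749*1/16 + 1788/12749*1/4 + 17553/63745*1/4 + 938/5795*3/16 = 10924/63745 = pi_X  (ok)
  10924/63745*5/16 + 3202/12749*7/16 + 1788/12749*1/16 + 17553/63745*1/4 + 938/5795*1/16 = 3202/12749 = pi_Y  (ok)
  10924/63745*3/16 + 3202/12749*1/16 + 1788/12749*1/8 + 17553/63745*1/8 + 938/5795*1/4 = 1788/12749 = pi_Z  (ok)
  10924/63745*5/16 + 3202/12749*3/16 + 1788/12749*1/4 + 17553/63745*1/4 + 938/5795*7/16 = 17553/63745 = pi_W  (ok)
  10924/63745*1/16 + 3202/12749*1/4 + 1788/12749*5/16 + 17553/63745*1/8 + 938/5795*1/16 = 938/5795 = pi_U  (ok)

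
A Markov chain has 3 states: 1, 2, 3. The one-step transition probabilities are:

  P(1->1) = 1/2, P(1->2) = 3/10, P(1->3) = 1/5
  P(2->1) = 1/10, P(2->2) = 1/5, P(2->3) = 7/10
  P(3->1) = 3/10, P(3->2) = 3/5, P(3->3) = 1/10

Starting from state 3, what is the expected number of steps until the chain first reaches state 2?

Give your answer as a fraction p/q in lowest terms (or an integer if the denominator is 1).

Answer: 80/39

Derivation:
Let h_i = expected steps to first reach 2 from state i.
Boundary: h_2 = 0.
First-step equations for the other states:
  h_1 = 1 + 1/2*h_1 + 3/10*h_2 + 1/5*h_3
  h_3 = 1 + 3/10*h_1 + 3/5*h_2 + 1/10*h_3

Substituting h_2 = 0 and rearranging gives the linear system (I - Q) h = 1:
  [1/2, -1/5] . (h_1, h_3) = 1
  [-3/10, 9/10] . (h_1, h_3) = 1

Solving yields:
  h_1 = 110/39
  h_3 = 80/39

Starting state is 3, so the expected hitting time is h_3 = 80/39.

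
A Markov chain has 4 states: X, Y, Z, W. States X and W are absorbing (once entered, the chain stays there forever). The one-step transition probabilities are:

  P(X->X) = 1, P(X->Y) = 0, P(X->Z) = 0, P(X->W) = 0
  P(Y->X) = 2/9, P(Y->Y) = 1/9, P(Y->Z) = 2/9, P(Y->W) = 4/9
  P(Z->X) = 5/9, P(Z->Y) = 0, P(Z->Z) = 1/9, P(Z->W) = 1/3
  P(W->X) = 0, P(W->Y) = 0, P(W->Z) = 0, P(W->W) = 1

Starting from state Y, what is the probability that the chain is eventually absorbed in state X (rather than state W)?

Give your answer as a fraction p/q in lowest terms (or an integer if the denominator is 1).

Let a_i = P(absorbed in X | start in state i).
Boundary conditions: a_X = 1, a_W = 0.
For each transient state i, a_i = sum_j P(i->j) * a_j:
  a_Y = 2/9*a_X + 1/9*a_Y + 2/9*a_Z + 4/9*a_W
  a_Z = 5/9*a_X + 0*a_Y + 1/9*a_Z + 1/3*a_W

Substituting a_X = 1 and a_W = 0, rearrange to (I - Q) a = r where r[i] = P(i -> X):
  [8/9, -2/9] . (a_Y, a_Z) = 2/9
  [0, 8/9] . (a_Y, a_Z) = 5/9

Solving yields:
  a_Y = 13/32
  a_Z = 5/8

Starting state is Y, so the absorption probability is a_Y = 13/32.

Answer: 13/32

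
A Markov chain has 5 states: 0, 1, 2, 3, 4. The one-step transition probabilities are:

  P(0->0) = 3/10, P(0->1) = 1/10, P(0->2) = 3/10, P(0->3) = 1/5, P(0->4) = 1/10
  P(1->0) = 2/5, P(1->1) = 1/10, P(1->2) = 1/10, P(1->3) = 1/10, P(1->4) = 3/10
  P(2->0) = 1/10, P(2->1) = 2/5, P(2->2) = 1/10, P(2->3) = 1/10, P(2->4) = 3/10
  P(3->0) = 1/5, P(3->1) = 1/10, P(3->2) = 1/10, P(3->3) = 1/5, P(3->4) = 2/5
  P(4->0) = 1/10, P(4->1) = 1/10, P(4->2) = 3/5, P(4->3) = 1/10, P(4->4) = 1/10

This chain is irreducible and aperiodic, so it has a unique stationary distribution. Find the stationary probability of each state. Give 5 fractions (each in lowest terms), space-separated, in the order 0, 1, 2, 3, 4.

The stationary distribution satisfies pi = pi * P, i.e.:
  pi_0 = 3/10*pi_0 + 2/5*pi_1 + 1/10*pi_2 + 1/5*pi_3 + 1/10*pi_4
  pi_1 = 1/10*pi_0 + 1/10*pi_1 + 2/5*pi_2 + 1/10*pi_3 + 1/10*pi_4
  pi_2 = 3/10*pi_0 + 1/10*pi_1 + 1/10*pi_2 + 1/10*pi_3 + 3/5*pi_4
  pi_3 = 1/5*pi_0 + 1/10*pi_1 + 1/10*pi_2 + 1/5*pi_3 + 1/10*pi_4
  pi_4 = 1/10*pi_0 + 3/10*pi_1 + 3/10*pi_2 + 2/5*pi_3 + 1/10*pi_4
with normalization: pi_0 + pi_1 + pi_2 + pi_3 + pi_4 = 1.

Using the first 4 balance equations plus normalization, the linear system A*pi = b is:
  [-7/10, 2/5, 1/10, 1/5, 1/10] . pi = 0
  [1/10, -9/10, 2/5, 1/10, 1/10] . pi = 0
  [3/10, 1/10, -9/10, 1/10, 3/5] . pi = 0
  [1/5, 1/10, 1/10, -4/5, 1/10] . pi = 0
  [1, 1, 1, 1, 1] . pi = 1

Solving yields:
  pi_0 = 832/4001
  pi_1 = 706/4001
  pi_2 = 3059/12003
  pi_3 = 537/4001
  pi_4 = 2719/12003

Verification (pi * P):
  832/4001*3/10 + 706/4001*2/5 + 3059/12003*1/10 + 537/4001*1/5 + 2719/12003*1/10 = 832/4001 = pi_0  (ok)
  832/4001*1/10 + 706/4001*1/10 + 3059/12003*2/5 + 537/4001*1/10 + 2719/12003*1/10 = 706/4001 = pi_1  (ok)
  832/4001*3/10 + 706/4001*1/10 + 3059/12003*1/10 + 537/4001*1/10 + 2719/12003*3/5 = 3059/12003 = pi_2  (ok)
  832/4001*1/5 + 706/4001*1/10 + 3059/12003*1/10 + 537/4001*1/5 + 2719/12003*1/10 = 537/4001 = pi_3  (ok)
  832/4001*1/10 + 706/4001*3/10 + 3059/12003*3/10 + 537/4001*2/5 + 2719/12003*1/10 = 2719/12003 = pi_4  (ok)

Answer: 832/4001 706/4001 3059/12003 537/4001 2719/12003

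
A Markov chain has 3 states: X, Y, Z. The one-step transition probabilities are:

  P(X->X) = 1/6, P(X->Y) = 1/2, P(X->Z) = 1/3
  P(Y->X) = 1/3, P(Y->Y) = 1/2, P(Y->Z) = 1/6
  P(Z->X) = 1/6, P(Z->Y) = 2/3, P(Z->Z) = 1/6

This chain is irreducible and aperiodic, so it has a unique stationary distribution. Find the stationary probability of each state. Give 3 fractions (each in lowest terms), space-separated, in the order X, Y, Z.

The stationary distribution satisfies pi = pi * P, i.e.:
  pi_X = 1/6*pi_X + 1/3*pi_Y + 1/6*pi_Z
  pi_Y = 1/2*pi_X + 1/2*pi_Y + 2/3*pi_Z
  pi_Z = 1/3*pi_X + 1/6*pi_Y + 1/6*pi_Z
with normalization: pi_X + pi_Y + pi_Z = 1.

Using the first 2 balance equations plus normalization, the linear system A*pi = b is:
  [-5/6, 1/3, 1/6] . pi = 0
  [1/2, -1/2, 2/3] . pi = 0
  [1, 1, 1] . pi = 1

Solving yields:
  pi_X = 11/43
  pi_Y = 23/43
  pi_Z = 9/43

Verification (pi * P):
  11/43*1/6 + 23/43*1/3 + 9/43*1/6 = 11/43 = pi_X  (ok)
  11/43*1/2 + 23/43*1/2 + 9/43*2/3 = 23/43 = pi_Y  (ok)
  11/43*1/3 + 23/43*1/6 + 9/43*1/6 = 9/43 = pi_Z  (ok)

Answer: 11/43 23/43 9/43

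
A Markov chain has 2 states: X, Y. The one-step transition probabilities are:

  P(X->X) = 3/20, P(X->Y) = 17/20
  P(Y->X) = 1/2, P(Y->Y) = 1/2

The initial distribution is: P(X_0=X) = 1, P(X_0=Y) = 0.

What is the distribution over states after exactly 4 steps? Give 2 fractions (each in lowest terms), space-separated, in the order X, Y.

Answer: 60771/160000 99229/160000

Derivation:
Propagating the distribution step by step (d_{t+1} = d_t * P):
d_0 = (X=1, Y=0)
  d_1[X] = 1*3/20 + 0*1/2 = 3/20
  d_1[Y] = 1*17/20 + 0*1/2 = 17/20
d_1 = (X=3/20, Y=17/20)
  d_2[X] = 3/20*3/20 + 17/20*1/2 = 179/400
  d_2[Y] = 3/20*17/20 + 17/20*1/2 = 221/400
d_2 = (X=179/400, Y=221/400)
  d_3[X] = 179/400*3/20 + 221/400*1/2 = 2747/8000
  d_3[Y] = 179/400*17/20 + 221/400*1/2 = 5253/8000
d_3 = (X=2747/8000, Y=5253/8000)
  d_4[X] = 2747/8000*3/20 + 5253/8000*1/2 = 60771/160000
  d_4[Y] = 2747/8000*17/20 + 5253/8000*1/2 = 99229/160000
d_4 = (X=60771/160000, Y=99229/160000)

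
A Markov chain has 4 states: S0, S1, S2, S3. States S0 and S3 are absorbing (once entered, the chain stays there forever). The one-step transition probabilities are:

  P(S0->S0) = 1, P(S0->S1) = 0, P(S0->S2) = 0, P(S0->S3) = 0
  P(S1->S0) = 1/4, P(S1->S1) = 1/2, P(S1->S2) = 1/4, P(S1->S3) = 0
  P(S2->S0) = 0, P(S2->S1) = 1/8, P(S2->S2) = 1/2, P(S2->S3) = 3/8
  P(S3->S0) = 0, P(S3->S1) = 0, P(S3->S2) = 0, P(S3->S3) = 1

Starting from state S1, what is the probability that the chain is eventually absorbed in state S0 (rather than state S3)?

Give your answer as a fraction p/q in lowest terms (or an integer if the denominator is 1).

Answer: 4/7

Derivation:
Let a_i = P(absorbed in S0 | start in state i).
Boundary conditions: a_S0 = 1, a_S3 = 0.
For each transient state i, a_i = sum_j P(i->j) * a_j:
  a_S1 = 1/4*a_S0 + 1/2*a_S1 + 1/4*a_S2 + 0*a_S3
  a_S2 = 0*a_S0 + 1/8*a_S1 + 1/2*a_S2 + 3/8*a_S3

Substituting a_S0 = 1 and a_S3 = 0, rearrange to (I - Q) a = r where r[i] = P(i -> S0):
  [1/2, -1/4] . (a_S1, a_S2) = 1/4
  [-1/8, 1/2] . (a_S1, a_S2) = 0

Solving yields:
  a_S1 = 4/7
  a_S2 = 1/7

Starting state is S1, so the absorption probability is a_S1 = 4/7.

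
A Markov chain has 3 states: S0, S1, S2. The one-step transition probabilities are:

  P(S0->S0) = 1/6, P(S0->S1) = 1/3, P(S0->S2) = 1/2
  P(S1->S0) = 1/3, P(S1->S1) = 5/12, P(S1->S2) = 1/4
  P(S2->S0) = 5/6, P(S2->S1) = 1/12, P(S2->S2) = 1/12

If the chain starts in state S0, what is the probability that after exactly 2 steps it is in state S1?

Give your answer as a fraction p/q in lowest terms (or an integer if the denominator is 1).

Computing P^2 by repeated multiplication:
P^1 =
  S0: [1/6, 1/3, 1/2]
  S1: [1/3, 5/12, 1/4]
  S2: [5/6, 1/12, 1/12]
P^2 =
  S0: [5/9, 17/72, 5/24]
  S1: [29/72, 11/36, 7/24]
  S2: [17/72, 23/72, 4/9]

(P^2)[S0 -> S1] = 17/72

Answer: 17/72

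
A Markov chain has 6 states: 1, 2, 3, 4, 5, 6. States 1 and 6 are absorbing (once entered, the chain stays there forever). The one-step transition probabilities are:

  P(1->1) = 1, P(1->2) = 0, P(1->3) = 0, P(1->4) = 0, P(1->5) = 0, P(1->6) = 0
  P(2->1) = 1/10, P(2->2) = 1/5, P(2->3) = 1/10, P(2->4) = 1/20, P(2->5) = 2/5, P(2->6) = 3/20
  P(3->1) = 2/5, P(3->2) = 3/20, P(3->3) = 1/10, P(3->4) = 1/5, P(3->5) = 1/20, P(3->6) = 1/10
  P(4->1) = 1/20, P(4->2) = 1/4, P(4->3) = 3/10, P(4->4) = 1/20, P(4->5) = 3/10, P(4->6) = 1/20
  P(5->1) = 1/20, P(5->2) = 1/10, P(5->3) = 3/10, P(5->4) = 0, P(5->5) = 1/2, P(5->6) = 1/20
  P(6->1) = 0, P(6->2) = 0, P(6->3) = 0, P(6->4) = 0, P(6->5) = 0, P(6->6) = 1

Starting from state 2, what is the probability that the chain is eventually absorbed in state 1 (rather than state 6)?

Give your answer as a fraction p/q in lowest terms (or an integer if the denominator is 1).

Let a_i = P(absorbed in 1 | start in state i).
Boundary conditions: a_1 = 1, a_6 = 0.
For each transient state i, a_i = sum_j P(i->j) * a_j:
  a_2 = 1/10*a_1 + 1/5*a_2 + 1/10*a_3 + 1/20*a_4 + 2/5*a_5 + 3/20*a_6
  a_3 = 2/5*a_1 + 3/20*a_2 + 1/10*a_3 + 1/5*a_4 + 1/20*a_5 + 1/10*a_6
  a_4 = 1/20*a_1 + 1/4*a_2 + 3/10*a_3 + 1/20*a_4 + 3/10*a_5 + 1/20*a_6
  a_5 = 1/20*a_1 + 1/10*a_2 + 3/10*a_3 + 0*a_4 + 1/2*a_5 + 1/20*a_6

Substituting a_1 = 1 and a_6 = 0, rearrange to (I - Q) a = r where r[i] = P(i -> 1):
  [4/5, -1/10, -1/20, -2/5] . (a_2, a_3, a_4, a_5) = 1/10
  [-3/20, 9/10, -1/5, -1/20] . (a_2, a_3, a_4, a_5) = 2/5
  [-1/4, -3/10, 19/20, -3/10] . (a_2, a_3, a_4, a_5) = 1/20
  [-1/10, -3/10, 0, 1/2] . (a_2, a_3, a_4, a_5) = 1/20

Solving yields:
  a_2 = 10069/17435
  a_3 = 25029/34870
  a_4 = 1007/1585
  a_5 = 11266/17435

Starting state is 2, so the absorption probability is a_2 = 10069/17435.

Answer: 10069/17435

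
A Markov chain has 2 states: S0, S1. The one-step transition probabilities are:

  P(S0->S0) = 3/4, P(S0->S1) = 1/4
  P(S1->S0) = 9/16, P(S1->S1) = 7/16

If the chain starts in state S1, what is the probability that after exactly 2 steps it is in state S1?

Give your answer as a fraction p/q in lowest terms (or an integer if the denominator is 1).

Answer: 85/256

Derivation:
Computing P^2 by repeated multiplication:
P^1 =
  S0: [3/4, 1/4]
  S1: [9/16, 7/16]
P^2 =
  S0: [45/64, 19/64]
  S1: [171/256, 85/256]

(P^2)[S1 -> S1] = 85/256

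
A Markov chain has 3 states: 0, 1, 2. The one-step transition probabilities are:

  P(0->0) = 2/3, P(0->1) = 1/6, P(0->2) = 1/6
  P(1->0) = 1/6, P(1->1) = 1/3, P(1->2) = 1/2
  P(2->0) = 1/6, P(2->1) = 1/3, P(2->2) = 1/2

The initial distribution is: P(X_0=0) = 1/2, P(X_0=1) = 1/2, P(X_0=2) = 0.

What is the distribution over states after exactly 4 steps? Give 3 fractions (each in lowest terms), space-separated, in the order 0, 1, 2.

Answer: 11/32 79/288 55/144

Derivation:
Propagating the distribution step by step (d_{t+1} = d_t * P):
d_0 = (0=1/2, 1=1/2, 2=0)
  d_1[0] = 1/2*2/3 + 1/2*1/6 + 0*1/6 = 5/12
  d_1[1] = 1/2*1/6 + 1/2*1/3 + 0*1/3 = 1/4
  d_1[2] = 1/2*1/6 + 1/2*1/2 + 0*1/2 = 1/3
d_1 = (0=5/12, 1=1/4, 2=1/3)
  d_2[0] = 5/12*2/3 + 1/4*1/6 + 1/3*1/6 = 3/8
  d_2[1] = 5/12*1/6 + 1/4*1/3 + 1/3*1/3 = 19/72
  d_2[2] = 5/12*1/6 + 1/4*1/2 + 1/3*1/2 = 13/36
d_2 = (0=3/8, 1=19/72, 2=13/36)
  d_3[0] = 3/8*2/3 + 19/72*1/6 + 13/36*1/6 = 17/48
  d_3[1] = 3/8*1/6 + 19/72*1/3 + 13/36*1/3 = 13/48
  d_3[2] = 3/8*1/6 + 19/72*1/2 + 13/36*1/2 = 3/8
d_3 = (0=17/48, 1=13/48, 2=3/8)
  d_4[0] = 17/48*2/3 + 13/48*1/6 + 3/8*1/6 = 11/32
  d_4[1] = 17/48*1/6 + 13/48*1/3 + 3/8*1/3 = 79/288
  d_4[2] = 17/48*1/6 + 13/48*1/2 + 3/8*1/2 = 55/144
d_4 = (0=11/32, 1=79/288, 2=55/144)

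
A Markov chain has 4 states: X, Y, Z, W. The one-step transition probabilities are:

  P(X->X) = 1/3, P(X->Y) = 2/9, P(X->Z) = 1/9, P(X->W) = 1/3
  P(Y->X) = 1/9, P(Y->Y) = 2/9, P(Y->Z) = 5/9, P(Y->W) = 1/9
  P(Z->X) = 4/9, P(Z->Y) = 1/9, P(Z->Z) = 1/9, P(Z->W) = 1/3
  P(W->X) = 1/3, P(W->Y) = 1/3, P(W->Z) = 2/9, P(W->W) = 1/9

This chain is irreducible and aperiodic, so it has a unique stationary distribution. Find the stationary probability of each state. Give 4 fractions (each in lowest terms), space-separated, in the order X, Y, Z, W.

The stationary distribution satisfies pi = pi * P, i.e.:
  pi_X = 1/3*pi_X + 1/9*pi_Y + 4/9*pi_Z + 1/3*pi_W
  pi_Y = 2/9*pi_X + 2/9*pi_Y + 1/9*pi_Z + 1/3*pi_W
  pi_Z = 1/9*pi_X + 5/9*pi_Y + 1/9*pi_Z + 2/9*pi_W
  pi_W = 1/3*pi_X + 1/9*pi_Y + 1/3*pi_Z + 1/9*pi_W
with normalization: pi_X + pi_Y + pi_Z + pi_W = 1.

Using the first 3 balance equations plus normalization, the linear system A*pi = b is:
  [-2/3, 1/9, 4/9, 1/3] . pi = 0
  [2/9, -7/9, 1/9, 1/3] . pi = 0
  [1/9, 5/9, -8/9, 2/9] . pi = 0
  [1, 1, 1, 1] . pi = 1

Solving yields:
  pi_X = 295/951
  pi_Y = 211/951
  pi_Z = 224/951
  pi_W = 221/951

Verification (pi * P):
  295/951*1/3 + 211/951*1/9 + 224/951*4/9 + 221/951*1/3 = 295/951 = pi_X  (ok)
  295/951*2/9 + 211/951*2/9 + 224/951*1/9 + 221/951*1/3 = 211/951 = pi_Y  (ok)
  295/951*1/9 + 211/951*5/9 + 224/951*1/9 + 221/951*2/9 = 224/951 = pi_Z  (ok)
  295/951*1/3 + 211/951*1/9 + 224/951*1/3 + 221/951*1/9 = 221/951 = pi_W  (ok)

Answer: 295/951 211/951 224/951 221/951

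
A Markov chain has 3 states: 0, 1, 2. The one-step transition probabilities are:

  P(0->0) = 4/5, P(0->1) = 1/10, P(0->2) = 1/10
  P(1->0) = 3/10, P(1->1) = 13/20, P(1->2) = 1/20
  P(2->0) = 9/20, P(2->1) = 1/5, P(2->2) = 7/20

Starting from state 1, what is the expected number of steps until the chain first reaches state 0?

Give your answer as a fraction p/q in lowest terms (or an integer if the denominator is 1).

Answer: 280/87

Derivation:
Let h_i = expected steps to first reach 0 from state i.
Boundary: h_0 = 0.
First-step equations for the other states:
  h_1 = 1 + 3/10*h_0 + 13/20*h_1 + 1/20*h_2
  h_2 = 1 + 9/20*h_0 + 1/5*h_1 + 7/20*h_2

Substituting h_0 = 0 and rearranging gives the linear system (I - Q) h = 1:
  [7/20, -1/20] . (h_1, h_2) = 1
  [-1/5, 13/20] . (h_1, h_2) = 1

Solving yields:
  h_1 = 280/87
  h_2 = 220/87

Starting state is 1, so the expected hitting time is h_1 = 280/87.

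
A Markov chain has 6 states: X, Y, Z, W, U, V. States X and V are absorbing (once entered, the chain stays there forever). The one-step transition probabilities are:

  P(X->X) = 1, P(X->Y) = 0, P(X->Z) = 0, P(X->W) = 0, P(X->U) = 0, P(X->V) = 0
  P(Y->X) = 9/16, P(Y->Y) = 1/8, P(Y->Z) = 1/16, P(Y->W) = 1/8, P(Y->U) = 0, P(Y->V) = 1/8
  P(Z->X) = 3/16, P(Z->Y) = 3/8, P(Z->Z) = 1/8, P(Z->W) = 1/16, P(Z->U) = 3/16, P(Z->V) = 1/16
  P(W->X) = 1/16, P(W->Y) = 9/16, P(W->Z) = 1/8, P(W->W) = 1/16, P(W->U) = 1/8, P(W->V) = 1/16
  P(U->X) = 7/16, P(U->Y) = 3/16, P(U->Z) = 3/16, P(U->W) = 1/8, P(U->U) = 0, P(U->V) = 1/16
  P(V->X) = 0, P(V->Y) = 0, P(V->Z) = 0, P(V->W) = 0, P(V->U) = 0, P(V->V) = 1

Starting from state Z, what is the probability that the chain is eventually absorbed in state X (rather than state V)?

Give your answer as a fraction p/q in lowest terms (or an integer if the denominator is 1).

Answer: 29721/37381

Derivation:
Let a_i = P(absorbed in X | start in state i).
Boundary conditions: a_X = 1, a_V = 0.
For each transient state i, a_i = sum_j P(i->j) * a_j:
  a_Y = 9/16*a_X + 1/8*a_Y + 1/16*a_Z + 1/8*a_W + 0*a_U + 1/8*a_V
  a_Z = 3/16*a_X + 3/8*a_Y + 1/8*a_Z + 1/16*a_W + 3/16*a_U + 1/16*a_V
  a_W = 1/16*a_X + 9/16*a_Y + 1/8*a_Z + 1/16*a_W + 1/8*a_U + 1/16*a_V
  a_U = 7/16*a_X + 3/16*a_Y + 3/16*a_Z + 1/8*a_W + 0*a_U + 1/16*a_V

Substituting a_X = 1 and a_V = 0, rearrange to (I - Q) a = r where r[i] = P(i -> X):
  [7/8, -1/16, -1/8, 0] . (a_Y, a_Z, a_W, a_U) = 9/16
  [-3/8, 7/8, -1/16, -3/16] . (a_Y, a_Z, a_W, a_U) = 3/16
  [-9/16, -1/8, 15/16, -1/8] . (a_Y, a_Z, a_W, a_U) = 1/16
  [-3/16, -3/16, -1/8, 1] . (a_Y, a_Z, a_W, a_U) = 7/16

Solving yields:
  a_Y = 30264/37381
  a_Z = 29721/37381
  a_W = 28773/37381
  a_U = 31198/37381

Starting state is Z, so the absorption probability is a_Z = 29721/37381.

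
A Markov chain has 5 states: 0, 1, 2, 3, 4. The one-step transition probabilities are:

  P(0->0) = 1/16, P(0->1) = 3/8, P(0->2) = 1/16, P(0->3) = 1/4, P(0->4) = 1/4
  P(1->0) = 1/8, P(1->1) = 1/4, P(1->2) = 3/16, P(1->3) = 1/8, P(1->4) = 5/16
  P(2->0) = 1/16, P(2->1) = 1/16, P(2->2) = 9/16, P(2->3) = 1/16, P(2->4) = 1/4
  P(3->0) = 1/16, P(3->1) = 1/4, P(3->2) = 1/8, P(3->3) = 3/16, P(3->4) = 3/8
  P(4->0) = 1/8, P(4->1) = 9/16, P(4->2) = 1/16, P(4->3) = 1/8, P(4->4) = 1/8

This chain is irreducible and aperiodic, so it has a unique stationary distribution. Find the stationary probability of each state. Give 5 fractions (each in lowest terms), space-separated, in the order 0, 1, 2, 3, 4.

The stationary distribution satisfies pi = pi * P, i.e.:
  pi_0 = 1/16*pi_0 + 1/8*pi_1 + 1/16*pi_2 + 1/16*pi_3 + 1/8*pi_4
  pi_1 = 3/8*pi_0 + 1/4*pi_1 + 1/16*pi_2 + 1/4*pi_3 + 9/16*pi_4
  pi_2 = 1/16*pi_0 + 3/16*pi_1 + 9/16*pi_2 + 1/8*pi_3 + 1/16*pi_4
  pi_3 = 1/4*pi_0 + 1/8*pi_1 + 1/16*pi_2 + 3/16*pi_3 + 1/8*pi_4
  pi_4 = 1/4*pi_0 + 5/16*pi_1 + 1/4*pi_2 + 3/8*pi_3 + 1/8*pi_4
with normalization: pi_0 + pi_1 + pi_2 + pi_3 + pi_4 = 1.

Using the first 4 balance equations plus normalization, the linear system A*pi = b is:
  [-15/16, 1/8, 1/16, 1/16, 1/8] . pi = 0
  [3/8, -3/4, 1/16, 1/4, 9/16] . pi = 0
  [1/16, 3/16, -7/16, 1/8, 1/16] . pi = 0
  [1/4, 1/8, 1/16, -13/16, 1/8] . pi = 0
  [1, 1, 1, 1, 1] . pi = 1

Solving yields:
  pi_0 = 4606/47413
  pi_1 = 14260/47413
  pi_2 = 10273/47413
  pi_3 = 6251/47413
  pi_4 = 12023/47413

Verification (pi * P):
  4606/47413*1/16 + 14260/47413*1/8 + 10273/47413*1/16 + 6251/47413*1/16 + 12023/47413*1/8 = 4606/47413 = pi_0  (ok)
  4606/47413*3/8 + 14260/47413*1/4 + 10273/47413*1/16 + 6251/47413*1/4 + 12023/47413*9/16 = 14260/47413 = pi_1  (ok)
  4606/47413*1/16 + 14260/47413*3/16 + 10273/47413*9/16 + 6251/47413*1/8 + 12023/47413*1/16 = 10273/47413 = pi_2  (ok)
  4606/47413*1/4 + 14260/47413*1/8 + 10273/47413*1/16 + 6251/47413*3/16 + 12023/47413*1/8 = 6251/47413 = pi_3  (ok)
  4606/47413*1/4 + 14260/47413*5/16 + 10273/47413*1/4 + 6251/47413*3/8 + 12023/47413*1/8 = 12023/47413 = pi_4  (ok)

Answer: 4606/47413 14260/47413 10273/47413 6251/47413 12023/47413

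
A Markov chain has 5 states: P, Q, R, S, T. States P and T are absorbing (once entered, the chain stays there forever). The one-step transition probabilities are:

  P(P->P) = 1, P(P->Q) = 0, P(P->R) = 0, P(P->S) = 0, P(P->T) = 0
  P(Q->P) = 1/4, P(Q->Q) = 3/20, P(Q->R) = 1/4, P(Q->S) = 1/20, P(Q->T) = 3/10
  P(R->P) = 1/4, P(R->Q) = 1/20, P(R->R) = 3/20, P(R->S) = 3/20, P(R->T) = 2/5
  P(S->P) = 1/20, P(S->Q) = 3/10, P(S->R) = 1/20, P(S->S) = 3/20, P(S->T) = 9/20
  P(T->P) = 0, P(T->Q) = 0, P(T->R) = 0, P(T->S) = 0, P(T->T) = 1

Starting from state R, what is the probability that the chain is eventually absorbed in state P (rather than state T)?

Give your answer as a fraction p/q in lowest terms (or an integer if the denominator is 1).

Let a_i = P(absorbed in P | start in state i).
Boundary conditions: a_P = 1, a_T = 0.
For each transient state i, a_i = sum_j P(i->j) * a_j:
  a_Q = 1/4*a_P + 3/20*a_Q + 1/4*a_R + 1/20*a_S + 3/10*a_T
  a_R = 1/4*a_P + 1/20*a_Q + 3/20*a_R + 3/20*a_S + 2/5*a_T
  a_S = 1/20*a_P + 3/10*a_Q + 1/20*a_R + 3/20*a_S + 9/20*a_T

Substituting a_P = 1 and a_T = 0, rearrange to (I - Q) a = r where r[i] = P(i -> P):
  [17/20, -1/4, -1/20] . (a_Q, a_R, a_S) = 1/4
  [-1/20, 17/20, -3/20] . (a_Q, a_R, a_S) = 1/4
  [-3/10, -1/20, 17/20] . (a_Q, a_R, a_S) = 1/20

Solving yields:
  a_Q = 473/1146
  a_R = 821/2292
  a_S = 517/2292

Starting state is R, so the absorption probability is a_R = 821/2292.

Answer: 821/2292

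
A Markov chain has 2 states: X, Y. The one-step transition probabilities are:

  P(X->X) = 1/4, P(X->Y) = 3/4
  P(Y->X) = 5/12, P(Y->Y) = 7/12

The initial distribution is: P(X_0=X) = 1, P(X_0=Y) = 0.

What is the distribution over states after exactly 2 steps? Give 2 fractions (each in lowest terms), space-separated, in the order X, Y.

Answer: 3/8 5/8

Derivation:
Propagating the distribution step by step (d_{t+1} = d_t * P):
d_0 = (X=1, Y=0)
  d_1[X] = 1*1/4 + 0*5/12 = 1/4
  d_1[Y] = 1*3/4 + 0*7/12 = 3/4
d_1 = (X=1/4, Y=3/4)
  d_2[X] = 1/4*1/4 + 3/4*5/12 = 3/8
  d_2[Y] = 1/4*3/4 + 3/4*7/12 = 5/8
d_2 = (X=3/8, Y=5/8)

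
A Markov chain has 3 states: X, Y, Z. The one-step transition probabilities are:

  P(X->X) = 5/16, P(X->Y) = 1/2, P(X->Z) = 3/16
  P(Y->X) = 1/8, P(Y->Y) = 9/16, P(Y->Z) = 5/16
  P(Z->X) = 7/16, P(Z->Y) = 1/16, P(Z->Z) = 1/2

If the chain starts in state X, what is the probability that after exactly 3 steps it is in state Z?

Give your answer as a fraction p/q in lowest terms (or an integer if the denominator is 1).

Computing P^3 by repeated multiplication:
P^1 =
  X: [5/16, 1/2, 3/16]
  Y: [1/8, 9/16, 5/16]
  Z: [7/16, 1/16, 1/2]
P^2 =
  X: [31/128, 115/256, 79/256]
  Y: [63/256, 51/128, 91/256]
  Z: [93/256, 73/256, 45/128]
P^3 =
  X: [1093/4096, 805/2048, 1393/4096]
  Y: [289/1024, 1513/4096, 1427/4096]
  Z: [1241/4096, 1491/4096, 341/1024]

(P^3)[X -> Z] = 1393/4096

Answer: 1393/4096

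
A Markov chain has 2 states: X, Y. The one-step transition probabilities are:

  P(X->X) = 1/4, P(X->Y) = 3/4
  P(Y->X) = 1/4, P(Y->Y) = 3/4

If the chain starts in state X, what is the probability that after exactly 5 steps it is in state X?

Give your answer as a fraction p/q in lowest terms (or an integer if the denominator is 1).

Answer: 1/4

Derivation:
Computing P^5 by repeated multiplication:
P^1 =
  X: [1/4, 3/4]
  Y: [1/4, 3/4]
P^2 =
  X: [1/4, 3/4]
  Y: [1/4, 3/4]
P^3 =
  X: [1/4, 3/4]
  Y: [1/4, 3/4]
P^4 =
  X: [1/4, 3/4]
  Y: [1/4, 3/4]
P^5 =
  X: [1/4, 3/4]
  Y: [1/4, 3/4]

(P^5)[X -> X] = 1/4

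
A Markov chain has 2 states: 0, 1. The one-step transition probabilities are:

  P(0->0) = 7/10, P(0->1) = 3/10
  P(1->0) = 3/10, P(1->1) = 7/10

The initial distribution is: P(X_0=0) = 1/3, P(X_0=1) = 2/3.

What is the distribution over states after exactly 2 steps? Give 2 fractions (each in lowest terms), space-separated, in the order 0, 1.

Propagating the distribution step by step (d_{t+1} = d_t * P):
d_0 = (0=1/3, 1=2/3)
  d_1[0] = 1/3*7/10 + 2/3*3/10 = 13/30
  d_1[1] = 1/3*3/10 + 2/3*7/10 = 17/30
d_1 = (0=13/30, 1=17/30)
  d_2[0] = 13/30*7/10 + 17/30*3/10 = 71/150
  d_2[1] = 13/30*3/10 + 17/30*7/10 = 79/150
d_2 = (0=71/150, 1=79/150)

Answer: 71/150 79/150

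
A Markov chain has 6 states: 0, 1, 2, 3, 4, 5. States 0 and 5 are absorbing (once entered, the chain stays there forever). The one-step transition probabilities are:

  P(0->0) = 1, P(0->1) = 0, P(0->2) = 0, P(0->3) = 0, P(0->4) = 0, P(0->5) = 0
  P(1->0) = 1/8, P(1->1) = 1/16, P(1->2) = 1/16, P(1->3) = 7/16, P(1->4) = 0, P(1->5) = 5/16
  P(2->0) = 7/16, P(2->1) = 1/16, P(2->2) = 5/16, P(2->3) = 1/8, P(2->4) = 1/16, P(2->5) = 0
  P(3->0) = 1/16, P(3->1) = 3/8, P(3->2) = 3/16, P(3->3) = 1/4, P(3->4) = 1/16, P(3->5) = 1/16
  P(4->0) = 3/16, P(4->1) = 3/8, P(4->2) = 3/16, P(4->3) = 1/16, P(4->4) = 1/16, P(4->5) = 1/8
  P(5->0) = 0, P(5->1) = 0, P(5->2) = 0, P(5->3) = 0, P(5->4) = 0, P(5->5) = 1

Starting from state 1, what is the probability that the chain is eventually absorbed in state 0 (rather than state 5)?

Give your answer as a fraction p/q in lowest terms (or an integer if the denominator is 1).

Let a_i = P(absorbed in 0 | start in state i).
Boundary conditions: a_0 = 1, a_5 = 0.
For each transient state i, a_i = sum_j P(i->j) * a_j:
  a_1 = 1/8*a_0 + 1/16*a_1 + 1/16*a_2 + 7/16*a_3 + 0*a_4 + 5/16*a_5
  a_2 = 7/16*a_0 + 1/16*a_1 + 5/16*a_2 + 1/8*a_3 + 1/16*a_4 + 0*a_5
  a_3 = 1/16*a_0 + 3/8*a_1 + 3/16*a_2 + 1/4*a_3 + 1/16*a_4 + 1/16*a_5
  a_4 = 3/16*a_0 + 3/8*a_1 + 3/16*a_2 + 1/16*a_3 + 1/16*a_4 + 1/8*a_5

Substituting a_0 = 1 and a_5 = 0, rearrange to (I - Q) a = r where r[i] = P(i -> 0):
  [15/16, -1/16, -7/16, 0] . (a_1, a_2, a_3, a_4) = 1/8
  [-1/16, 11/16, -1/8, -1/16] . (a_1, a_2, a_3, a_4) = 7/16
  [-3/8, -3/16, 3/4, -1/16] . (a_1, a_2, a_3, a_4) = 1/16
  [-3/8, -3/16, -1/16, 15/16] . (a_1, a_2, a_3, a_4) = 3/16

Solving yields:
  a_1 = 8774/19333
  a_2 = 16126/19333
  a_3 = 10974/19333
  a_4 = 11333/19333

Starting state is 1, so the absorption probability is a_1 = 8774/19333.

Answer: 8774/19333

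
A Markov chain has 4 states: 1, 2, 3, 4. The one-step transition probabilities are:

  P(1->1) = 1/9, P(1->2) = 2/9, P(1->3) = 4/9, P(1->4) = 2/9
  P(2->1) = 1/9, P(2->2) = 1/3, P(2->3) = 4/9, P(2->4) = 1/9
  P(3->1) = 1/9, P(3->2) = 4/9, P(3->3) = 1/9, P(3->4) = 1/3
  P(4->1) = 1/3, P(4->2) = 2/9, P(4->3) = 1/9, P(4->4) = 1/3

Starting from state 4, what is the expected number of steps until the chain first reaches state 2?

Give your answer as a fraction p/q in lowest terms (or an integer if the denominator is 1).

Let h_i = expected steps to first reach 2 from state i.
Boundary: h_2 = 0.
First-step equations for the other states:
  h_1 = 1 + 1/9*h_1 + 2/9*h_2 + 4/9*h_3 + 2/9*h_4
  h_3 = 1 + 1/9*h_1 + 4/9*h_2 + 1/9*h_3 + 1/3*h_4
  h_4 = 1 + 1/3*h_1 + 2/9*h_2 + 1/9*h_3 + 1/3*h_4

Substituting h_2 = 0 and rearranging gives the linear system (I - Q) h = 1:
  [8/9, -4/9, -2/9] . (h_1, h_3, h_4) = 1
  [-1/9, 8/9, -1/3] . (h_1, h_3, h_4) = 1
  [-1/3, -1/9, 2/3] . (h_1, h_3, h_4) = 1

Solving yields:
  h_1 = 891/250
  h_3 = 747/250
  h_4 = 189/50

Starting state is 4, so the expected hitting time is h_4 = 189/50.

Answer: 189/50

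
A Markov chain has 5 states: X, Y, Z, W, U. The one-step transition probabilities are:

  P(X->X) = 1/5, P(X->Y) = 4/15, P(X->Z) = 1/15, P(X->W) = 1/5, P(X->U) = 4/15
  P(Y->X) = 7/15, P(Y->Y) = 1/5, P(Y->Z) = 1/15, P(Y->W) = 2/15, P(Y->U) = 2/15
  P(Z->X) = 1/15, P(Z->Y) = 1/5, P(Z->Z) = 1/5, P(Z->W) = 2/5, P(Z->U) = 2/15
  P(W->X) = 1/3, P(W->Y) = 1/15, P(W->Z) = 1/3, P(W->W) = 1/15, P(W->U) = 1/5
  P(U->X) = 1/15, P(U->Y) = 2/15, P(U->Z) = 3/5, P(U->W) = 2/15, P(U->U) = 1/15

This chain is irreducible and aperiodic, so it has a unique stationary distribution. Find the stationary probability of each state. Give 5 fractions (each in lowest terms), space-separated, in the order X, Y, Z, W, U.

Answer: 6886/31327 11101/62654 7503/31327 6222/31327 10331/62654

Derivation:
The stationary distribution satisfies pi = pi * P, i.e.:
  pi_X = 1/5*pi_X + 7/15*pi_Y + 1/15*pi_Z + 1/3*pi_W + 1/15*pi_U
  pi_Y = 4/15*pi_X + 1/5*pi_Y + 1/5*pi_Z + 1/15*pi_W + 2/15*pi_U
  pi_Z = 1/15*pi_X + 1/15*pi_Y + 1/5*pi_Z + 1/3*pi_W + 3/5*pi_U
  pi_W = 1/5*pi_X + 2/15*pi_Y + 2/5*pi_Z + 1/15*pi_W + 2/15*pi_U
  pi_U = 4/15*pi_X + 2/15*pi_Y + 2/15*pi_Z + 1/5*pi_W + 1/15*pi_U
with normalization: pi_X + pi_Y + pi_Z + pi_W + pi_U = 1.

Using the first 4 balance equations plus normalization, the linear system A*pi = b is:
  [-4/5, 7/15, 1/15, 1/3, 1/15] . pi = 0
  [4/15, -4/5, 1/5, 1/15, 2/15] . pi = 0
  [1/15, 1/15, -4/5, 1/3, 3/5] . pi = 0
  [1/5, 2/15, 2/5, -14/15, 2/15] . pi = 0
  [1, 1, 1, 1, 1] . pi = 1

Solving yields:
  pi_X = 6886/31327
  pi_Y = 11101/62654
  pi_Z = 7503/31327
  pi_W = 6222/31327
  pi_U = 10331/62654

Verification (pi * P):
  6886/31327*1/5 + 11101/62654*7/15 + 7503/31327*1/15 + 6222/31327*1/3 + 10331/62654*1/15 = 6886/31327 = pi_X  (ok)
  6886/31327*4/15 + 11101/62654*1/5 + 7503/31327*1/5 + 6222/31327*1/15 + 10331/62654*2/15 = 11101/62654 = pi_Y  (ok)
  6886/31327*1/15 + 11101/62654*1/15 + 7503/31327*1/5 + 6222/31327*1/3 + 10331/62654*3/5 = 7503/31327 = pi_Z  (ok)
  6886/31327*1/5 + 11101/62654*2/15 + 7503/31327*2/5 + 6222/31327*1/15 + 10331/62654*2/15 = 6222/31327 = pi_W  (ok)
  6886/31327*4/15 + 11101/62654*2/15 + 7503/31327*2/15 + 6222/31327*1/5 + 10331/62654*1/15 = 10331/62654 = pi_U  (ok)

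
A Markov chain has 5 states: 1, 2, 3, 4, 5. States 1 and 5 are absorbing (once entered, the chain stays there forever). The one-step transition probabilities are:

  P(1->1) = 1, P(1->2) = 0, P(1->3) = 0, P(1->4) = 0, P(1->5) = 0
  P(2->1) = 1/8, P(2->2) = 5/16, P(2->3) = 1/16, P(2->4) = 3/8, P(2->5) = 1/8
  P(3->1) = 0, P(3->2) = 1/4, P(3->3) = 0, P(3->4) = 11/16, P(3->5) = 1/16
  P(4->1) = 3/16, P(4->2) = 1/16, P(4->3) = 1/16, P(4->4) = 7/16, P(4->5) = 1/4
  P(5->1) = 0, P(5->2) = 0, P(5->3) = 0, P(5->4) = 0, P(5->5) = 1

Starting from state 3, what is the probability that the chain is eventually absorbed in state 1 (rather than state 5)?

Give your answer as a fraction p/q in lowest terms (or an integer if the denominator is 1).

Let a_i = P(absorbed in 1 | start in state i).
Boundary conditions: a_1 = 1, a_5 = 0.
For each transient state i, a_i = sum_j P(i->j) * a_j:
  a_2 = 1/8*a_1 + 5/16*a_2 + 1/16*a_3 + 3/8*a_4 + 1/8*a_5
  a_3 = 0*a_1 + 1/4*a_2 + 0*a_3 + 11/16*a_4 + 1/16*a_5
  a_4 = 3/16*a_1 + 1/16*a_2 + 1/16*a_3 + 7/16*a_4 + 1/4*a_5

Substituting a_1 = 1 and a_5 = 0, rearrange to (I - Q) a = r where r[i] = P(i -> 1):
  [11/16, -1/16, -3/8] . (a_2, a_3, a_4) = 1/8
  [-1/4, 1, -11/16] . (a_2, a_3, a_4) = 0
  [-1/16, -1/16, 9/16] . (a_2, a_3, a_4) = 3/16

Solving yields:
  a_2 = 587/1296
  a_3 = 529/1296
  a_4 = 139/324

Starting state is 3, so the absorption probability is a_3 = 529/1296.

Answer: 529/1296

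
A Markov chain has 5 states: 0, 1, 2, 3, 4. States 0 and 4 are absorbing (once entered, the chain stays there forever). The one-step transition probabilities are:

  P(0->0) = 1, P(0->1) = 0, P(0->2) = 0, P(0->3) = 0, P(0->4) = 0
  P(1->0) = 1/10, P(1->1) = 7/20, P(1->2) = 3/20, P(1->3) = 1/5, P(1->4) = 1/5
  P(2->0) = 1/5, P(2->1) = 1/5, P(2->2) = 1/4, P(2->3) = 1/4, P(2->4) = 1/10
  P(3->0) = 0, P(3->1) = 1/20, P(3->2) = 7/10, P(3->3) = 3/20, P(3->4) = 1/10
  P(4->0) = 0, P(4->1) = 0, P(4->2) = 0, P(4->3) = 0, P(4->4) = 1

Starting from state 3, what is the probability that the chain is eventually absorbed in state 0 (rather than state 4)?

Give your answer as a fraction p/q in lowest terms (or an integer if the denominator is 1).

Answer: 147/317

Derivation:
Let a_i = P(absorbed in 0 | start in state i).
Boundary conditions: a_0 = 1, a_4 = 0.
For each transient state i, a_i = sum_j P(i->j) * a_j:
  a_1 = 1/10*a_0 + 7/20*a_1 + 3/20*a_2 + 1/5*a_3 + 1/5*a_4
  a_2 = 1/5*a_0 + 1/5*a_1 + 1/4*a_2 + 1/4*a_3 + 1/10*a_4
  a_3 = 0*a_0 + 1/20*a_1 + 7/10*a_2 + 3/20*a_3 + 1/10*a_4

Substituting a_0 = 1 and a_4 = 0, rearrange to (I - Q) a = r where r[i] = P(i -> 0):
  [13/20, -3/20, -1/5] . (a_1, a_2, a_3) = 1/10
  [-1/5, 3/4, -1/4] . (a_1, a_2, a_3) = 1/5
  [-1/20, -7/10, 17/20] . (a_1, a_2, a_3) = 0

Solving yields:
  a_1 = 133/317
  a_2 = 169/317
  a_3 = 147/317

Starting state is 3, so the absorption probability is a_3 = 147/317.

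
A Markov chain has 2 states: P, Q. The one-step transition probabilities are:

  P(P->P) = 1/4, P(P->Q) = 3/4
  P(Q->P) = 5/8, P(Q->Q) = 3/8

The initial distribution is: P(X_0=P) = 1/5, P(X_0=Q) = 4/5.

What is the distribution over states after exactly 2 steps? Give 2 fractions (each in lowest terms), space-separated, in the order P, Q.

Propagating the distribution step by step (d_{t+1} = d_t * P):
d_0 = (P=1/5, Q=4/5)
  d_1[P] = 1/5*1/4 + 4/5*5/8 = 11/20
  d_1[Q] = 1/5*3/4 + 4/5*3/8 = 9/20
d_1 = (P=11/20, Q=9/20)
  d_2[P] = 11/20*1/4 + 9/20*5/8 = 67/160
  d_2[Q] = 11/20*3/4 + 9/20*3/8 = 93/160
d_2 = (P=67/160, Q=93/160)

Answer: 67/160 93/160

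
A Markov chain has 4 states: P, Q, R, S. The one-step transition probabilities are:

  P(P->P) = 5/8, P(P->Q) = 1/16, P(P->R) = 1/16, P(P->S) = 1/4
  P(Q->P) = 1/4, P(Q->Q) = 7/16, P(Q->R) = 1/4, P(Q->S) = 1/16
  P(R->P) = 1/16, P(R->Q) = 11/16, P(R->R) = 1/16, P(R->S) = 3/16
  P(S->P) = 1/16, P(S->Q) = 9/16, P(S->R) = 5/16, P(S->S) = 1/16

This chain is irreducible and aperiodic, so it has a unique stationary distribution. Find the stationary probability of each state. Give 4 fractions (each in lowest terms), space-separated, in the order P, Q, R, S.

Answer: 466/1519 83/217 515/3038 429/3038

Derivation:
The stationary distribution satisfies pi = pi * P, i.e.:
  pi_P = 5/8*pi_P + 1/4*pi_Q + 1/16*pi_R + 1/16*pi_S
  pi_Q = 1/16*pi_P + 7/16*pi_Q + 11/16*pi_R + 9/16*pi_S
  pi_R = 1/16*pi_P + 1/4*pi_Q + 1/16*pi_R + 5/16*pi_S
  pi_S = 1/4*pi_P + 1/16*pi_Q + 3/16*pi_R + 1/16*pi_S
with normalization: pi_P + pi_Q + pi_R + pi_S = 1.

Using the first 3 balance equations plus normalization, the linear system A*pi = b is:
  [-3/8, 1/4, 1/16, 1/16] . pi = 0
  [1/16, -9/16, 11/16, 9/16] . pi = 0
  [1/16, 1/4, -15/16, 5/16] . pi = 0
  [1, 1, 1, 1] . pi = 1

Solving yields:
  pi_P = 466/1519
  pi_Q = 83/217
  pi_R = 515/3038
  pi_S = 429/3038

Verification (pi * P):
  466/1519*5/8 + 83/217*1/4 + 515/3038*1/16 + 429/3038*1/16 = 466/1519 = pi_P  (ok)
  466/1519*1/16 + 83/217*7/16 + 515/3038*11/16 + 429/3038*9/16 = 83/217 = pi_Q  (ok)
  466/1519*1/16 + 83/217*1/4 + 515/3038*1/16 + 429/3038*5/16 = 515/3038 = pi_R  (ok)
  466/1519*1/4 + 83/217*1/16 + 515/3038*3/16 + 429/3038*1/16 = 429/3038 = pi_S  (ok)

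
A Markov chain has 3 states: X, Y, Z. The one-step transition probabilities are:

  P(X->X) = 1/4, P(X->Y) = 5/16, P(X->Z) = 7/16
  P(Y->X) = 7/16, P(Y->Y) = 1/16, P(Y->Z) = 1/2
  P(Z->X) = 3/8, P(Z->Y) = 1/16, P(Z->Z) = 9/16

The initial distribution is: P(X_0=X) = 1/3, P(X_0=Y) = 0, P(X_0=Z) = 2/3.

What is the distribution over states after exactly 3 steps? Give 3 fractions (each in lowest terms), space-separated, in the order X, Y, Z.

Answer: 699/2048 455/3072 3137/6144

Derivation:
Propagating the distribution step by step (d_{t+1} = d_t * P):
d_0 = (X=1/3, Y=0, Z=2/3)
  d_1[X] = 1/3*1/4 + 0*7/16 + 2/3*3/8 = 1/3
  d_1[Y] = 1/3*5/16 + 0*1/16 + 2/3*1/16 = 7/48
  d_1[Z] = 1/3*7/16 + 0*1/2 + 2/3*9/16 = 25/48
d_1 = (X=1/3, Y=7/48, Z=25/48)
  d_2[X] = 1/3*1/4 + 7/48*7/16 + 25/48*3/8 = 263/768
  d_2[Y] = 1/3*5/16 + 7/48*1/16 + 25/48*1/16 = 7/48
  d_2[Z] = 1/3*7/16 + 7/48*1/2 + 25/48*9/16 = 131/256
d_2 = (X=263/768, Y=7/48, Z=131/256)
  d_3[X] = 263/768*1/4 + 7/48*7/16 + 131/256*3/8 = 699/2048
  d_3[Y] = 263/768*5/16 + 7/48*1/16 + 131/256*1/16 = 455/3072
  d_3[Z] = 263/768*7/16 + 7/48*1/2 + 131/256*9/16 = 3137/6144
d_3 = (X=699/2048, Y=455/3072, Z=3137/6144)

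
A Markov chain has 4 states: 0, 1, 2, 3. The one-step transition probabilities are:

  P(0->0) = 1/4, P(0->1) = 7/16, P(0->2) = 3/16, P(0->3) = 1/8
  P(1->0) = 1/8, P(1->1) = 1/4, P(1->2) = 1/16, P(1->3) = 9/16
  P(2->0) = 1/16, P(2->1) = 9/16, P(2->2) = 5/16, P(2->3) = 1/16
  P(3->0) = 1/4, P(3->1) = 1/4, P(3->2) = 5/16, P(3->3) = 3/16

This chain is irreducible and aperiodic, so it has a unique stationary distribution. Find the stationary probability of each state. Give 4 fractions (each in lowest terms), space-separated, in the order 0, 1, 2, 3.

Answer: 367/2180 1507/4360 447/2180 245/872

Derivation:
The stationary distribution satisfies pi = pi * P, i.e.:
  pi_0 = 1/4*pi_0 + 1/8*pi_1 + 1/16*pi_2 + 1/4*pi_3
  pi_1 = 7/16*pi_0 + 1/4*pi_1 + 9/16*pi_2 + 1/4*pi_3
  pi_2 = 3/16*pi_0 + 1/16*pi_1 + 5/16*pi_2 + 5/16*pi_3
  pi_3 = 1/8*pi_0 + 9/16*pi_1 + 1/16*pi_2 + 3/16*pi_3
with normalization: pi_0 + pi_1 + pi_2 + pi_3 = 1.

Using the first 3 balance equations plus normalization, the linear system A*pi = b is:
  [-3/4, 1/8, 1/16, 1/4] . pi = 0
  [7/16, -3/4, 9/16, 1/4] . pi = 0
  [3/16, 1/16, -11/16, 5/16] . pi = 0
  [1, 1, 1, 1] . pi = 1

Solving yields:
  pi_0 = 367/2180
  pi_1 = 1507/4360
  pi_2 = 447/2180
  pi_3 = 245/872

Verification (pi * P):
  367/2180*1/4 + 1507/4360*1/8 + 447/2180*1/16 + 245/872*1/4 = 367/2180 = pi_0  (ok)
  367/2180*7/16 + 1507/4360*1/4 + 447/2180*9/16 + 245/872*1/4 = 1507/4360 = pi_1  (ok)
  367/2180*3/16 + 1507/4360*1/16 + 447/2180*5/16 + 245/872*5/16 = 447/2180 = pi_2  (ok)
  367/2180*1/8 + 1507/4360*9/16 + 447/2180*1/16 + 245/872*3/16 = 245/872 = pi_3  (ok)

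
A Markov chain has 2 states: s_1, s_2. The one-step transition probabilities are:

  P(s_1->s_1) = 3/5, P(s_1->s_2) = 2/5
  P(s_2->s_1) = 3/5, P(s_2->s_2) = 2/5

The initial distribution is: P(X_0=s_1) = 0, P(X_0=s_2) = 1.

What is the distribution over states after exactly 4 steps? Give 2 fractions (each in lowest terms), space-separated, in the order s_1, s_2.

Answer: 3/5 2/5

Derivation:
Propagating the distribution step by step (d_{t+1} = d_t * P):
d_0 = (s_1=0, s_2=1)
  d_1[s_1] = 0*3/5 + 1*3/5 = 3/5
  d_1[s_2] = 0*2/5 + 1*2/5 = 2/5
d_1 = (s_1=3/5, s_2=2/5)
  d_2[s_1] = 3/5*3/5 + 2/5*3/5 = 3/5
  d_2[s_2] = 3/5*2/5 + 2/5*2/5 = 2/5
d_2 = (s_1=3/5, s_2=2/5)
  d_3[s_1] = 3/5*3/5 + 2/5*3/5 = 3/5
  d_3[s_2] = 3/5*2/5 + 2/5*2/5 = 2/5
d_3 = (s_1=3/5, s_2=2/5)
  d_4[s_1] = 3/5*3/5 + 2/5*3/5 = 3/5
  d_4[s_2] = 3/5*2/5 + 2/5*2/5 = 2/5
d_4 = (s_1=3/5, s_2=2/5)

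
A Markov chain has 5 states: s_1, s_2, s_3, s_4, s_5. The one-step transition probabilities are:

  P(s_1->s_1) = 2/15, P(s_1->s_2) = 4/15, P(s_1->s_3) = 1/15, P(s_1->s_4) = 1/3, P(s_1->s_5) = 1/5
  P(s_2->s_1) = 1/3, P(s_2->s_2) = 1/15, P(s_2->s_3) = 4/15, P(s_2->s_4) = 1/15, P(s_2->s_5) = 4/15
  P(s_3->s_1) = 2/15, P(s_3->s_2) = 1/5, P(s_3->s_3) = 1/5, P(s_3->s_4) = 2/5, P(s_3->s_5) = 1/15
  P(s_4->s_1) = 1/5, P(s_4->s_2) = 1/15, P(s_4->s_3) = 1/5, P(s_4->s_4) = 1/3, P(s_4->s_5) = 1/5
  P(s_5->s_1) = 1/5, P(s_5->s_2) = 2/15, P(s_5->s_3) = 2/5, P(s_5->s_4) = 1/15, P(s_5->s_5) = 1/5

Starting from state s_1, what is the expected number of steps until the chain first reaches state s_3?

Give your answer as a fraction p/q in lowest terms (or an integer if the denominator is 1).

Let h_i = expected steps to first reach s_3 from state i.
Boundary: h_s_3 = 0.
First-step equations for the other states:
  h_s_1 = 1 + 2/15*h_s_1 + 4/15*h_s_2 + 1/15*h_s_3 + 1/3*h_s_4 + 1/5*h_s_5
  h_s_2 = 1 + 1/3*h_s_1 + 1/15*h_s_2 + 4/15*h_s_3 + 1/15*h_s_4 + 4/15*h_s_5
  h_s_4 = 1 + 1/5*h_s_1 + 1/15*h_s_2 + 1/5*h_s_3 + 1/3*h_s_4 + 1/5*h_s_5
  h_s_5 = 1 + 1/5*h_s_1 + 2/15*h_s_2 + 2/5*h_s_3 + 1/15*h_s_4 + 1/5*h_s_5

Substituting h_s_3 = 0 and rearranging gives the linear system (I - Q) h = 1:
  [13/15, -4/15, -1/3, -1/5] . (h_s_1, h_s_2, h_s_4, h_s_5) = 1
  [-1/3, 14/15, -1/15, -4/15] . (h_s_1, h_s_2, h_s_4, h_s_5) = 1
  [-1/5, -1/15, 2/3, -1/5] . (h_s_1, h_s_2, h_s_4, h_s_5) = 1
  [-1/5, -2/15, -1/15, 4/5] . (h_s_1, h_s_2, h_s_4, h_s_5) = 1

Solving yields:
  h_s_1 = 1944/389
  h_s_2 = 1633/389
  h_s_4 = 1747/389
  h_s_5 = 1390/389

Starting state is s_1, so the expected hitting time is h_s_1 = 1944/389.

Answer: 1944/389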